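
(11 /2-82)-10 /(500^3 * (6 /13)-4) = -14343749038 /187499987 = -76.50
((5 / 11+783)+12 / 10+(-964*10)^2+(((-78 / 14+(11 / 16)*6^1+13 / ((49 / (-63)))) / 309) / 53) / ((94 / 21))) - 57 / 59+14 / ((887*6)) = 3294186938346989503367 / 35447899895760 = 92930383.69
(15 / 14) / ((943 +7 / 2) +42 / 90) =225 / 198863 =0.00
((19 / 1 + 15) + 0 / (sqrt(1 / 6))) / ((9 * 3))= 34 / 27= 1.26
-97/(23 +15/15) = -97/24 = -4.04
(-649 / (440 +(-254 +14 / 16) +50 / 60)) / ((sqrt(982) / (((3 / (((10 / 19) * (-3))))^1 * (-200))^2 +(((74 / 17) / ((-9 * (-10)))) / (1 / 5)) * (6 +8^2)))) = -11472134168 * sqrt(982) / 22561941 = -15933.95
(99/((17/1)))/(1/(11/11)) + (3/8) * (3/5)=4113/680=6.05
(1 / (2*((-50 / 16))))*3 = -12 / 25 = -0.48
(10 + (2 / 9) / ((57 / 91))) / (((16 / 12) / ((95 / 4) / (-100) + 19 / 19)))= 5063 / 855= 5.92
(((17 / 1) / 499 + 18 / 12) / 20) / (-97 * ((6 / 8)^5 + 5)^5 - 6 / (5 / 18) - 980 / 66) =-7110480124176236544 / 35435341414665373230731549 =-0.00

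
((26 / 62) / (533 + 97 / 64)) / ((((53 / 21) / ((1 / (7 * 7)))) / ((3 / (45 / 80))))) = 13312 / 393437709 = 0.00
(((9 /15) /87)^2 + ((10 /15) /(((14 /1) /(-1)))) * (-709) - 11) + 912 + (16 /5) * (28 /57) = 936.33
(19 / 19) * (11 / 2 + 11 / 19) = 231 / 38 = 6.08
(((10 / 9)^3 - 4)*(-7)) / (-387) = -13412 / 282123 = -0.05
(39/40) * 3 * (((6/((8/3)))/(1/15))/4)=3159/128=24.68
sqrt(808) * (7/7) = 28.43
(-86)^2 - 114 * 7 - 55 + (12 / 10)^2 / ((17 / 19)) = 2781459 / 425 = 6544.61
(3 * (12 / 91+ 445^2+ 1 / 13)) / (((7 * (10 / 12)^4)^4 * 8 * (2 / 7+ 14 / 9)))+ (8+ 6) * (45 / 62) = 1373218796041098559299 / 4281690521240234375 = 320.72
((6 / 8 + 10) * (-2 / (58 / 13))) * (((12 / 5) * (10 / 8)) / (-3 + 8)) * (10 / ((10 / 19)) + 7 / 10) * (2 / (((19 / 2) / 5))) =-330369 / 5510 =-59.96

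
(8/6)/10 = 2/15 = 0.13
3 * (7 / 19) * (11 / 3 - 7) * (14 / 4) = -245 / 19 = -12.89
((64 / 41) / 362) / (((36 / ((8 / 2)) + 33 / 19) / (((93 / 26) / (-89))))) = -2356 / 145963649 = -0.00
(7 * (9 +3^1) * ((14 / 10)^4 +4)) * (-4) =-2634.78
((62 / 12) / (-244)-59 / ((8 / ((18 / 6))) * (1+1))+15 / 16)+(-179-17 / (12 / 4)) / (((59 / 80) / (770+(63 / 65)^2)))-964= -2360105240943 / 12164620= -194013.89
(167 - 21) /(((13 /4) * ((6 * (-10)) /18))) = -13.48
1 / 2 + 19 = 39 / 2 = 19.50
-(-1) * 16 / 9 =1.78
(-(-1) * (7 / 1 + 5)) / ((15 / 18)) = 72 / 5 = 14.40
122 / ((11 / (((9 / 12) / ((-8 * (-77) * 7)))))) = 183 / 94864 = 0.00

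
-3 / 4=-0.75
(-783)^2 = 613089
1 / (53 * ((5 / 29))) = 29 / 265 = 0.11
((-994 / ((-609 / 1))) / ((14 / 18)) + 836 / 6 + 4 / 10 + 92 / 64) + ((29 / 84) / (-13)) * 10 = 90572879 / 633360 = 143.00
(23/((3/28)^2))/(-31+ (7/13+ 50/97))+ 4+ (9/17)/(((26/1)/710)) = -1819447505/37554309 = -48.45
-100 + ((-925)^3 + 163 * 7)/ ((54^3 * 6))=-18456883/ 19683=-937.71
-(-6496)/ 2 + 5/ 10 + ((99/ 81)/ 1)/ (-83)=4853237/ 1494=3248.49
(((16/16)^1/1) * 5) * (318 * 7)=11130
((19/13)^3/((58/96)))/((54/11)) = 603592/573417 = 1.05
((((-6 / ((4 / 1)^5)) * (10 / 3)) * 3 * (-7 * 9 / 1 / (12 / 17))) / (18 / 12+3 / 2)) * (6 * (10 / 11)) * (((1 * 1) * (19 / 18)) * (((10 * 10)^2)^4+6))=282625000000000169575 / 2816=100363991477272787.49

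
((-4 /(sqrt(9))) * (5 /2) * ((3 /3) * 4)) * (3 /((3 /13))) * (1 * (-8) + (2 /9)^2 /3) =1008800 /729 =1383.81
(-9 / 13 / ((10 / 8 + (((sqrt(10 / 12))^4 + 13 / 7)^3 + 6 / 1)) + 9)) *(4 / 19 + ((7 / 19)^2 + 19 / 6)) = -182650331808 / 2468032682791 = -0.07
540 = 540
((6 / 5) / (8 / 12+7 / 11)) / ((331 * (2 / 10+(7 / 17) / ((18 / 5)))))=60588 / 6846073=0.01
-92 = -92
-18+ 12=-6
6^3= 216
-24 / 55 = -0.44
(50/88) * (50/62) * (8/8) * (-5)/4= -0.57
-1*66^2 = -4356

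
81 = 81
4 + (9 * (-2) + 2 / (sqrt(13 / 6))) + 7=-7 + 2 * sqrt(78) / 13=-5.64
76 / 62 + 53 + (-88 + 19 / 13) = -13022 / 403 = -32.31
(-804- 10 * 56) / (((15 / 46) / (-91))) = 5709704 / 15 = 380646.93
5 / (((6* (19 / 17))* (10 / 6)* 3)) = 17 / 114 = 0.15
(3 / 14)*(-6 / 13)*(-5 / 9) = 0.05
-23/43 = -0.53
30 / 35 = 0.86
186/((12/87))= 2697/2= 1348.50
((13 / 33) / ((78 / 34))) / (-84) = -17 / 8316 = -0.00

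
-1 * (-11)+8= 19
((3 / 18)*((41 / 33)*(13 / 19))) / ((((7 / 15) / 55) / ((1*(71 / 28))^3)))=4769164075 / 17517696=272.25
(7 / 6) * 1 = 7 / 6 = 1.17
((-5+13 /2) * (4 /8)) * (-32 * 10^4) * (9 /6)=-360000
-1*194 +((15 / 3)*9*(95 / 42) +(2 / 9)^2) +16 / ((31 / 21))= -2858941 / 35154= -81.33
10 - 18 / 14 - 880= -6099 / 7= -871.29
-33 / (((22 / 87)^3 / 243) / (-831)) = 398920458897 / 968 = 412107912.08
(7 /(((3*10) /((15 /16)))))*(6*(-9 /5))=-189 /80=-2.36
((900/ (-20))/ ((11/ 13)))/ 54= -65/ 66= -0.98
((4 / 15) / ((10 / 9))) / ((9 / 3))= 2 / 25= 0.08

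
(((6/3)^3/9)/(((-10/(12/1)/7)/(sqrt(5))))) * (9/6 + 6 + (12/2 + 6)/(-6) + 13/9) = -1400 * sqrt(5)/27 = -115.94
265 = 265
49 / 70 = 7 / 10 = 0.70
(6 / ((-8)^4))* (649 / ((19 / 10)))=9735 / 19456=0.50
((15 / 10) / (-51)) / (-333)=1 / 11322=0.00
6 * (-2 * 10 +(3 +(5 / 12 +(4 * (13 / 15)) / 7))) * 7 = -6757 / 10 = -675.70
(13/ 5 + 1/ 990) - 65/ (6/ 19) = -20120/ 99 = -203.23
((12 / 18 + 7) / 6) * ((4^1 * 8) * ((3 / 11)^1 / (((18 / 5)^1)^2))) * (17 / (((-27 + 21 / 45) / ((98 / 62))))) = -4789750 / 5496579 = -0.87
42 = 42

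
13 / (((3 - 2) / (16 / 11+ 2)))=494 / 11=44.91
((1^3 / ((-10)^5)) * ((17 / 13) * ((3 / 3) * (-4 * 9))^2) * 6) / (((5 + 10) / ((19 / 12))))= -8721 / 812500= -0.01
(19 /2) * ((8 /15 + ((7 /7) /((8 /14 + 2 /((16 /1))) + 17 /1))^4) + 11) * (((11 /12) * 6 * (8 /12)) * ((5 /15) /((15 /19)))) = 662584072794621703 /3906156516772050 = 169.63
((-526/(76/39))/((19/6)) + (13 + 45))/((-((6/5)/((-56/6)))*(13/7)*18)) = -2409085/380133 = -6.34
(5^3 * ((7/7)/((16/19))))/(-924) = -0.16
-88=-88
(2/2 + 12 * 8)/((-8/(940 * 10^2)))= -1139750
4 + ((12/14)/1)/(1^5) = 34/7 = 4.86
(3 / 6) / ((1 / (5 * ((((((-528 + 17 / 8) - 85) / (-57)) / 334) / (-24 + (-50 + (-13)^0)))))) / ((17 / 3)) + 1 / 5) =-46155 / 7393666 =-0.01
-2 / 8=-1 / 4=-0.25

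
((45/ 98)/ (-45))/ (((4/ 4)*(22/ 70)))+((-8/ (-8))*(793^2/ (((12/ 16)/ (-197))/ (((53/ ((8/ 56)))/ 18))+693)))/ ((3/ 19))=268960420043951/ 46799932410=5747.03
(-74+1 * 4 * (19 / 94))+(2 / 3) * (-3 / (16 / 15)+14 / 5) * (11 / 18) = -7430917 / 101520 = -73.20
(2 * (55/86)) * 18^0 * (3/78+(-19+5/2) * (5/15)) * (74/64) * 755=-109086175/17888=-6098.29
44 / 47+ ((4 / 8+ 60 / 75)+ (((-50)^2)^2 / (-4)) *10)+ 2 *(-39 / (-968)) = -1777187236493 / 113740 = -15624997.68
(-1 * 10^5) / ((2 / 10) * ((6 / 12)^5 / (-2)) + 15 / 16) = -32000000 / 299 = -107023.41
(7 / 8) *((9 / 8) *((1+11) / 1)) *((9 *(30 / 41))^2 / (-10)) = -688905 / 13448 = -51.23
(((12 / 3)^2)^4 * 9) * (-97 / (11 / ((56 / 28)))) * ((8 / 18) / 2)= -25427968 / 11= -2311633.45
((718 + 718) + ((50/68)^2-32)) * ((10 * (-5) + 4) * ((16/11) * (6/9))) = -597502832/9537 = -62651.03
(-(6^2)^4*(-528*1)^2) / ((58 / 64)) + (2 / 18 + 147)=-134856019241476 / 261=-516689728894.54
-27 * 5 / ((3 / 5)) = -225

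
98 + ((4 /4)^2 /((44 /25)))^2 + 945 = 2019873 /1936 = 1043.32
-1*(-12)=12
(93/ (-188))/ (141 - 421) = 93/ 52640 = 0.00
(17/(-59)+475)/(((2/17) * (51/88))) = 410784/59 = 6962.44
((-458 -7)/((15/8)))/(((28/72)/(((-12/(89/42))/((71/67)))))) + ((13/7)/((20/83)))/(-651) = 1962632564839/575913660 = 3407.86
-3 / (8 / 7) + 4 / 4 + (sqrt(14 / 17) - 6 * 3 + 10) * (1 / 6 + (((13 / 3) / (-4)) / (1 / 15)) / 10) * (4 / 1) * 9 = 370.73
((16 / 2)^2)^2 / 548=1024 / 137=7.47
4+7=11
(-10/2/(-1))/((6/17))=85/6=14.17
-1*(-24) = 24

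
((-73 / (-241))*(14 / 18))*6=1022 / 723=1.41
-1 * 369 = -369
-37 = -37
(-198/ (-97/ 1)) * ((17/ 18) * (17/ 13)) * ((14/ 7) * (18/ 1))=114444/ 1261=90.76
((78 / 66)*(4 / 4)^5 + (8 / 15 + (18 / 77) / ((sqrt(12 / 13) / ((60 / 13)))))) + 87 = 89.84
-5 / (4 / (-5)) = 25 / 4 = 6.25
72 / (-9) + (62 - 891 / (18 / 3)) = -189 / 2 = -94.50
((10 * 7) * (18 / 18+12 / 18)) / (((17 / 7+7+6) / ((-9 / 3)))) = -1225 / 54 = -22.69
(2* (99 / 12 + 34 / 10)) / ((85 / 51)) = 699 / 50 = 13.98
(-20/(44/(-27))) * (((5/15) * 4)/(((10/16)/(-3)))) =-864/11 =-78.55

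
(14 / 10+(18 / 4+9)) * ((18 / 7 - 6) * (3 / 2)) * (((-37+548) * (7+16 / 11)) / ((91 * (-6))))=3034683 / 5005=606.33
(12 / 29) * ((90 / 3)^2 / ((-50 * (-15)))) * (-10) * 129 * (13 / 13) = -18576 / 29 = -640.55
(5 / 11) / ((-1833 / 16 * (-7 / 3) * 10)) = 8 / 47047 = 0.00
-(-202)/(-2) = -101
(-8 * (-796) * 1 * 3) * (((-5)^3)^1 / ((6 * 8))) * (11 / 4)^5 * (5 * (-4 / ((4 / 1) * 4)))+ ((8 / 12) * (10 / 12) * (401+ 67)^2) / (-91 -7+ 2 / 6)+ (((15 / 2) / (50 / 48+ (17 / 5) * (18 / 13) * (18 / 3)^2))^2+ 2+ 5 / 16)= 9779380.53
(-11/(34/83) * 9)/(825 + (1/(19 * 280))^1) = -21857220/74613017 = -0.29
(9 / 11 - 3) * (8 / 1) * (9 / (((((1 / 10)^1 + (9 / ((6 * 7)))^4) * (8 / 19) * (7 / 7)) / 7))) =-5518074240 / 215743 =-25577.07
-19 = -19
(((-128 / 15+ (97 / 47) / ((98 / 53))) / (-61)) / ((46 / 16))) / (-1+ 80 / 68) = 34846804 / 145399905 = 0.24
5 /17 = 0.29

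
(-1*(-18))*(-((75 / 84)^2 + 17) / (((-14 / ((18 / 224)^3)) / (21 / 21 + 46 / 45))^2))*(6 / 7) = -417722723379 / 270808472407244800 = -0.00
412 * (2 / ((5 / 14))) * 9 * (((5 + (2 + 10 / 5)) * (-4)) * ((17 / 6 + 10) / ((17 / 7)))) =-335766816 / 85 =-3950197.84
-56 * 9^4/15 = -122472/5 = -24494.40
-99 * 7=-693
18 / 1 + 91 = 109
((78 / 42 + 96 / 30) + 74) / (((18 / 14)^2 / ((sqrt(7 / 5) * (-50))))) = -38738 * sqrt(35) / 81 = -2829.35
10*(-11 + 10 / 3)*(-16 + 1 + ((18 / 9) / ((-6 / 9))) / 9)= 10580 / 9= 1175.56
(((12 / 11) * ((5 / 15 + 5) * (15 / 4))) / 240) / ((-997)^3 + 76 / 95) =-5 / 54506483471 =-0.00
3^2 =9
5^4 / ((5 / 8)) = 1000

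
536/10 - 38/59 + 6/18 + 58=98491/885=111.29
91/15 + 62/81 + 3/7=20584/2835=7.26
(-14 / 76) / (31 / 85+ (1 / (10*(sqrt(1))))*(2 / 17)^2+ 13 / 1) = -10115 / 733932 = -0.01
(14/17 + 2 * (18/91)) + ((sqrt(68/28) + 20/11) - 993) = -988.40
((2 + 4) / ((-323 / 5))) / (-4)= 0.02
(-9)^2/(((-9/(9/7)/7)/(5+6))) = -891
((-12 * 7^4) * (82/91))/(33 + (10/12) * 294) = -168756/1807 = -93.39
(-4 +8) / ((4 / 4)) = 4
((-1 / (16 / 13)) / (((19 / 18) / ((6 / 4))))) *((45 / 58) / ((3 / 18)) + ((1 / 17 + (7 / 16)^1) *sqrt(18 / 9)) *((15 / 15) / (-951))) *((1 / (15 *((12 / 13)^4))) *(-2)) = 1113879 / 1128448 - 371293 *sqrt(2) / 3355148288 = 0.99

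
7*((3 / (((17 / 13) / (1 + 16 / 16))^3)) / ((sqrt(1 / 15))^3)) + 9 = 9 + 5536440*sqrt(15) / 4913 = 4373.45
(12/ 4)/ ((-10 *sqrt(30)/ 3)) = -3 *sqrt(30)/ 100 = -0.16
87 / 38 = 2.29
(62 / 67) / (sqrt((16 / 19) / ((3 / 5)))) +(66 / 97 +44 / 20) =31 * sqrt(285) / 670 +1397 / 485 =3.66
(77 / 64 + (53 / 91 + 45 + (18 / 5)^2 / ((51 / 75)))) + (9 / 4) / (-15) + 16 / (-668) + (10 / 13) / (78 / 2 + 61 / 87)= 9378793444931 / 142773991360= 65.69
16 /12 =4 /3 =1.33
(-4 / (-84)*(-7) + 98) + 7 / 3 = 100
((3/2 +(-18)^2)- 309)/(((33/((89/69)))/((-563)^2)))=28210241/138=204422.04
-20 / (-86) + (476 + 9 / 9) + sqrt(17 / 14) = sqrt(238) / 14 + 20521 / 43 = 478.33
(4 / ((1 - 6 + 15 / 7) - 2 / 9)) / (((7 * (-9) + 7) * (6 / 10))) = 15 / 388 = 0.04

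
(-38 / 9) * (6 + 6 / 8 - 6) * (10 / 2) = -15.83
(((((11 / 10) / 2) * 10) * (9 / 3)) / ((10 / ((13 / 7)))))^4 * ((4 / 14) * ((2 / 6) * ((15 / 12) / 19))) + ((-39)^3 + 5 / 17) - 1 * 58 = -20629312545873141 / 347434304000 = -59376.15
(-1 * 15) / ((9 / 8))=-40 / 3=-13.33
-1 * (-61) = 61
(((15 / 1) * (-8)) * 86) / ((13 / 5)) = -51600 / 13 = -3969.23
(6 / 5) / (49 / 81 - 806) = -486 / 326185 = -0.00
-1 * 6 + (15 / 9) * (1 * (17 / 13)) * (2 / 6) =-5.27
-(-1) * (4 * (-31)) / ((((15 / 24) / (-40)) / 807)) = 6404352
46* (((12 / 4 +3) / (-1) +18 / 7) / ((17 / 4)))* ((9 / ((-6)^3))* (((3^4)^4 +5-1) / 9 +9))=7920612304 / 1071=7395529.70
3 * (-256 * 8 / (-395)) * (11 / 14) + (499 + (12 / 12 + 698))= 3346262 / 2765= 1210.22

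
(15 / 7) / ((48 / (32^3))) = 10240 / 7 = 1462.86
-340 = -340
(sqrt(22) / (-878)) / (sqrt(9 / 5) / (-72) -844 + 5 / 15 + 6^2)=-12* sqrt(110) / 824748105481 + 1163040* sqrt(22) / 824748105481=0.00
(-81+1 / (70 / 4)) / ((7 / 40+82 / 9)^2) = -73431360 / 78229543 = -0.94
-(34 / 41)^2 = -1156 / 1681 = -0.69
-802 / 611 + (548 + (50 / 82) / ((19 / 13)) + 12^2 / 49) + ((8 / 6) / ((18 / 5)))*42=118720532753 / 209902329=565.60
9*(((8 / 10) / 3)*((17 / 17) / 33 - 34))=-4484 / 55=-81.53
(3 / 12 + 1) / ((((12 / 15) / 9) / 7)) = 1575 / 16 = 98.44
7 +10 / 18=7.56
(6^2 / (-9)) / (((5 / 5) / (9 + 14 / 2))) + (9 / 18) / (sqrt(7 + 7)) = -64 + sqrt(14) / 28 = -63.87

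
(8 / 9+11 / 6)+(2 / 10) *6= 353 / 90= 3.92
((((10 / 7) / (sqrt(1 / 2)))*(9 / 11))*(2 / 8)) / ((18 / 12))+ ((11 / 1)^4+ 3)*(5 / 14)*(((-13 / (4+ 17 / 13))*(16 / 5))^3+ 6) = -20422342398044 / 8212725+ 15*sqrt(2) / 77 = -2486670.40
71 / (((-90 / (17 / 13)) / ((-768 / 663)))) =9088 / 7605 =1.20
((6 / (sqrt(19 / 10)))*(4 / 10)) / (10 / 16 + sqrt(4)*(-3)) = -96*sqrt(190) / 4085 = -0.32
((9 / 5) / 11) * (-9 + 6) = -27 / 55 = -0.49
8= 8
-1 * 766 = -766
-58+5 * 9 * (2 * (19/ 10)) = 113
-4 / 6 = -2 / 3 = -0.67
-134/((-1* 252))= 0.53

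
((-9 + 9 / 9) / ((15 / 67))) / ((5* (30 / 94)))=-25192 / 1125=-22.39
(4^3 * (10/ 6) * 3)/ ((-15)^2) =64/ 45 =1.42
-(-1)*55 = 55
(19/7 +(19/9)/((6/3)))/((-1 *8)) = -475/1008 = -0.47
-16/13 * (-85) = 1360/13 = 104.62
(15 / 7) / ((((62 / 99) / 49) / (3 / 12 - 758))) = -31507245 / 248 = -127045.34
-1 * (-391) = 391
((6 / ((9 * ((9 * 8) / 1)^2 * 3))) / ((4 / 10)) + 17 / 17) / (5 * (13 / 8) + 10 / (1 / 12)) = 0.01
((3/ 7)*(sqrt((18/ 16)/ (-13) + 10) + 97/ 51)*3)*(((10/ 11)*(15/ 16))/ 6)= 7275/ 20944 + 225*sqrt(26806)/ 64064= 0.92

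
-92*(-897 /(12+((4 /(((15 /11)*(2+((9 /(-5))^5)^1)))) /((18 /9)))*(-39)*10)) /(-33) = -363098723 /6657992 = -54.54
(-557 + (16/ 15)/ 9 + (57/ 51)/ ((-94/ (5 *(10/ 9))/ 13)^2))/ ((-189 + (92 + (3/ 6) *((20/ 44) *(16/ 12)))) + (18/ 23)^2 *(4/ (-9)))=49226159773934/ 8581866357105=5.74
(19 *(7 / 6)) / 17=1.30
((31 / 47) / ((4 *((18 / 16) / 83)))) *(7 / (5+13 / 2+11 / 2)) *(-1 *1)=-36022 / 7191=-5.01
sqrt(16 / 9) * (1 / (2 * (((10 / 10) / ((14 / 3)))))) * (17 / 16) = 119 / 36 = 3.31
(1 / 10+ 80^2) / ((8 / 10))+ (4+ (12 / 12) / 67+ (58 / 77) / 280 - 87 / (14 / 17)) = 11409540871 / 1444520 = 7898.50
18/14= 9/7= 1.29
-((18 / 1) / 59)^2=-324 / 3481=-0.09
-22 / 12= -11 / 6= -1.83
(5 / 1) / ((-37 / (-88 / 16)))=55 / 74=0.74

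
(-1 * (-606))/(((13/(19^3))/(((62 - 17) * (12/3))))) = 748179720/13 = 57552286.15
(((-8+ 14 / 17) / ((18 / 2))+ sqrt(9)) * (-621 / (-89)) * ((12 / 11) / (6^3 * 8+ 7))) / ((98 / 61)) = 8510598 / 1414904645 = 0.01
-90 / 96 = -15 / 16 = -0.94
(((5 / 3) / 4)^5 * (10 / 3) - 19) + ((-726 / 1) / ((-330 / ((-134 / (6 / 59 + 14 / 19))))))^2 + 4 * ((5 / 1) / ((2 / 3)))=63697515880405273 / 515315520000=123608.77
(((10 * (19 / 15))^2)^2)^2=4347792138496 / 6561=662672174.74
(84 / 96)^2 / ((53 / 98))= 2401 / 1696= 1.42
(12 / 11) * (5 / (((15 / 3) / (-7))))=-84 / 11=-7.64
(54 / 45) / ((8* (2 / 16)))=6 / 5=1.20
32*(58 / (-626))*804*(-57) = 135873.43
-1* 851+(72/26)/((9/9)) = -11027/13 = -848.23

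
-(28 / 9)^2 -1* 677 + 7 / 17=-944990 / 1377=-686.27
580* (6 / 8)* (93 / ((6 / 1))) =13485 / 2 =6742.50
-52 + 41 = -11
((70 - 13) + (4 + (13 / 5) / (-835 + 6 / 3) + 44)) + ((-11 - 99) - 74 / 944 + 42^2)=3457822679 / 1965880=1758.92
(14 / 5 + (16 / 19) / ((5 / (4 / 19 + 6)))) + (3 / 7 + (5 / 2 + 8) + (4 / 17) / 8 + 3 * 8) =8334898 / 214795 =38.80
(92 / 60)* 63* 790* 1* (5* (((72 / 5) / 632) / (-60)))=-1449 / 10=-144.90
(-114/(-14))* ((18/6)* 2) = 48.86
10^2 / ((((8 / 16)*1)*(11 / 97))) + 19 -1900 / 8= 33993 / 22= 1545.14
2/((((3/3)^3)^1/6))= 12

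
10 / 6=5 / 3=1.67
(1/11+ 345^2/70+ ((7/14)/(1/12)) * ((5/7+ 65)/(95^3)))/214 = 44903998919/5651130100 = 7.95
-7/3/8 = -7/24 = -0.29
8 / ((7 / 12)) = 96 / 7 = 13.71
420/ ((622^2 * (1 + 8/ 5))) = 525/ 1257373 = 0.00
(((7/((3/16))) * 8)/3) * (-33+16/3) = -74368/27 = -2754.37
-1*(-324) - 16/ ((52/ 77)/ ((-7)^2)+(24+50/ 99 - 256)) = 1273657428/ 3930203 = 324.07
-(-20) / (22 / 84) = 840 / 11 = 76.36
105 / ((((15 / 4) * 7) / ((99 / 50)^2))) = 9801 / 625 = 15.68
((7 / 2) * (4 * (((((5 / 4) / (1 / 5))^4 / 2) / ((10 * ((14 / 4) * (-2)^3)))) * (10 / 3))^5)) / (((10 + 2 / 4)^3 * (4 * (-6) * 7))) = 9094947017729282379150390625 / 2044068183891435317385756672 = 4.45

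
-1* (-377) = 377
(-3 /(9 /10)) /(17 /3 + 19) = -5 /37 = -0.14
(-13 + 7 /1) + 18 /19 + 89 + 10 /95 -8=1445 /19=76.05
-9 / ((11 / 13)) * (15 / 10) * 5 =-1755 / 22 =-79.77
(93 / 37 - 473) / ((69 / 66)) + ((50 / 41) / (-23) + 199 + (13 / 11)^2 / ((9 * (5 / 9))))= -5294240406 / 21109055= -250.80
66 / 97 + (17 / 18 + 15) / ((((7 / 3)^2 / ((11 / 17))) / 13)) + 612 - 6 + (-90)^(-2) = 59026878293 / 93498300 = 631.31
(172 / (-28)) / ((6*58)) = -43 / 2436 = -0.02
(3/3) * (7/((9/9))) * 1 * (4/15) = 28/15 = 1.87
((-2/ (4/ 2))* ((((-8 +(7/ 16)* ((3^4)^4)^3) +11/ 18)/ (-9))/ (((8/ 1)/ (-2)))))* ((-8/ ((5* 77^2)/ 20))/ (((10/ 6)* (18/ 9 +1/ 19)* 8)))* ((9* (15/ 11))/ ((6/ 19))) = 19935474888981444965077309/ 2683296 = 7429472890423361777.86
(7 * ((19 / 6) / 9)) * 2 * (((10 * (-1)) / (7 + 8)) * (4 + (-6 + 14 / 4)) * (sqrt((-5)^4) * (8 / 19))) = -1400 / 27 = -51.85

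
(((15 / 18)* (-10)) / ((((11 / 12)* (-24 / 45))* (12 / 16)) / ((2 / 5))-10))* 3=300 / 131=2.29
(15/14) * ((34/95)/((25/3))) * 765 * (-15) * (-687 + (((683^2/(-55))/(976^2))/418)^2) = 23138652648784934813028555933/63786511947157032140800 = 362751.50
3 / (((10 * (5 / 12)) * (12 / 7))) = 0.42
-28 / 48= -0.58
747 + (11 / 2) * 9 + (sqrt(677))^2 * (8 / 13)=31541 / 26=1213.12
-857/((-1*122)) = 857/122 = 7.02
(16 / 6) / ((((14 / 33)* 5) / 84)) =528 / 5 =105.60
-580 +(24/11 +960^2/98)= 4757356/539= 8826.26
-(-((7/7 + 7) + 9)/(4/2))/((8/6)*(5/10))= 51/4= 12.75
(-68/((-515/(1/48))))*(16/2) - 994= -1535696/1545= -993.98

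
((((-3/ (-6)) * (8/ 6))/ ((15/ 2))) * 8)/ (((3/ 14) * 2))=224/ 135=1.66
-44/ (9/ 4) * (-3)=176/ 3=58.67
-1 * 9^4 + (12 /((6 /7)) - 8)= -6555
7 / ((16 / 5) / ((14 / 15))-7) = -49 / 25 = -1.96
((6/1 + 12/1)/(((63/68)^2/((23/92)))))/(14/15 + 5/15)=11560/2793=4.14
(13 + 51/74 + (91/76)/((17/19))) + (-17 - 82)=-211275/2516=-83.97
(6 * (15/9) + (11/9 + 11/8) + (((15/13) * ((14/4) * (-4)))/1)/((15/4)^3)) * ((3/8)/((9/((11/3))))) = 1054559/561600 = 1.88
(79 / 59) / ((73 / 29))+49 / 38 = 298101 / 163666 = 1.82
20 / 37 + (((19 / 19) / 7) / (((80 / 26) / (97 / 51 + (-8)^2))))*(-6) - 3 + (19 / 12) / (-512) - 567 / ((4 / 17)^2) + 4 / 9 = -4164043814983 / 405780480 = -10261.81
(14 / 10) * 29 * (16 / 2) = 324.80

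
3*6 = 18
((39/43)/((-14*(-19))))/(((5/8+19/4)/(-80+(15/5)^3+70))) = 2652/245917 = 0.01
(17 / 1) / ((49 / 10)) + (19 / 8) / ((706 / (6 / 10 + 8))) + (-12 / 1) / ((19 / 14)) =-140495853 / 26291440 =-5.34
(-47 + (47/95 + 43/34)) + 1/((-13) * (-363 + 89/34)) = -23276313883/514503470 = -45.24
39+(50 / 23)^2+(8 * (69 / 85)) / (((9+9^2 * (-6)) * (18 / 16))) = 2812760497 / 64344915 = 43.71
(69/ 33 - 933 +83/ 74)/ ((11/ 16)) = -6054776/ 4477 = -1352.42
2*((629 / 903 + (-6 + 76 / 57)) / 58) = -1195 / 8729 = -0.14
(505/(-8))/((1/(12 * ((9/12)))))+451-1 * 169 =-2289/8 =-286.12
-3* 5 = -15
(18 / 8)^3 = 729 / 64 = 11.39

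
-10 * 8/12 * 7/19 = -140/57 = -2.46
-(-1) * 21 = 21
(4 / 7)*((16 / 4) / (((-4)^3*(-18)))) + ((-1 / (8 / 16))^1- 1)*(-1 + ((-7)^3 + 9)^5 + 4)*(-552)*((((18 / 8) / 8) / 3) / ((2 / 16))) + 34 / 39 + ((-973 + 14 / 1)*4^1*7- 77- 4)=-33824222201872158155 / 6552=-5162427075987814.13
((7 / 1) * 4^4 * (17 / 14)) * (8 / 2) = 8704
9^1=9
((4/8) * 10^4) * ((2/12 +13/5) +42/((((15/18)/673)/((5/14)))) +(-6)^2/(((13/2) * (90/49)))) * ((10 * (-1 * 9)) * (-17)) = 1205312325000/13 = 92716332692.31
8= 8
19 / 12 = 1.58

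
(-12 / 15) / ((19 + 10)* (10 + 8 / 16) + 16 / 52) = -104 / 39625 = -0.00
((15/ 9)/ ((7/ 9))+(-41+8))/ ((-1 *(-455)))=-216/ 3185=-0.07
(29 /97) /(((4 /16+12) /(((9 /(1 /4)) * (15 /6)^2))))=26100 /4753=5.49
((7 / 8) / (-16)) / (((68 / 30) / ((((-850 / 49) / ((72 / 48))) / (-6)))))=-125 / 2688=-0.05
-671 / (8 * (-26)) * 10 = 3355 / 104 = 32.26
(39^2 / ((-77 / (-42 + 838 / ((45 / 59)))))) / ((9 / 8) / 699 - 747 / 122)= 913758090752 / 267968085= 3409.95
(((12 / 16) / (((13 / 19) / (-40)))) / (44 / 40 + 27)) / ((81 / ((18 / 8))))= -475 / 10959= -0.04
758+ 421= 1179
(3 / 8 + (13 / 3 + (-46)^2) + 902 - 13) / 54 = 72233 / 1296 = 55.74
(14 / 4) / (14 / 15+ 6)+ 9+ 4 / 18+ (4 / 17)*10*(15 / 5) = 16.79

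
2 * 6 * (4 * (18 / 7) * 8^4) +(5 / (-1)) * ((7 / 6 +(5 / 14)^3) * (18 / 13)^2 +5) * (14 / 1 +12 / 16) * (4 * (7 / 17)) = 142092920183 / 281554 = 504673.78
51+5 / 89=4544 / 89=51.06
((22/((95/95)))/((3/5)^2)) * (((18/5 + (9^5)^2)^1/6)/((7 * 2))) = 15220090655/6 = 2536681775.83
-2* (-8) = 16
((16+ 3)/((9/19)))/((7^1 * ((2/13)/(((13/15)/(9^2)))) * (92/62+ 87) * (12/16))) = 290966/48452985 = 0.01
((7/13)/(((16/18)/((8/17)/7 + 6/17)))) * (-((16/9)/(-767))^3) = 25600/8077247385363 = 0.00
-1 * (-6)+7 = 13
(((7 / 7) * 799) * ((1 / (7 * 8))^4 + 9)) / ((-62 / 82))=-2899514322935 / 304869376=-9510.68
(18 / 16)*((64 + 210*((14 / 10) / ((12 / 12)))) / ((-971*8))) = -1611 / 31072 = -0.05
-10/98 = -0.10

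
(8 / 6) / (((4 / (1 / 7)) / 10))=10 / 21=0.48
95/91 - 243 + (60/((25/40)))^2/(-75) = -830002/2275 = -364.84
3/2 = 1.50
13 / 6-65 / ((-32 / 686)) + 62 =69965 / 48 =1457.60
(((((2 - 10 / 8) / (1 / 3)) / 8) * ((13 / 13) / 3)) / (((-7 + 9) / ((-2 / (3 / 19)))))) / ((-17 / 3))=57 / 544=0.10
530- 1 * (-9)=539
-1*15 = -15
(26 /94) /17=13 /799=0.02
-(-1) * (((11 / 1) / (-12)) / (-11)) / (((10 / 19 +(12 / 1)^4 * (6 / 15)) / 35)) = 475 / 1350888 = 0.00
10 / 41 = 0.24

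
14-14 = 0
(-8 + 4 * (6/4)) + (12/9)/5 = -26/15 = -1.73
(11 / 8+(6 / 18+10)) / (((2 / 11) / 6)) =386.38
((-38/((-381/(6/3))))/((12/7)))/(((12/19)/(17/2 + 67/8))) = 12635/4064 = 3.11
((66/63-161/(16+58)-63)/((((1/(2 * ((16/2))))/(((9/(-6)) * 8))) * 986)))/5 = 318896/127687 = 2.50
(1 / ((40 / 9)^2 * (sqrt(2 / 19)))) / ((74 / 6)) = 243 * sqrt(38) / 118400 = 0.01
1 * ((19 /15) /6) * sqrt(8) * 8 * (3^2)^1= 152 * sqrt(2) /5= 42.99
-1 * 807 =-807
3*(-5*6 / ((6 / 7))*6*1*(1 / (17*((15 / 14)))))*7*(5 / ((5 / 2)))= -8232 / 17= -484.24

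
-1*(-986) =986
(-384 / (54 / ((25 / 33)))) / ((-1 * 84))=400 / 6237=0.06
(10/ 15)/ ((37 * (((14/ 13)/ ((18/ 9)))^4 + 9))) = 28561/ 14399475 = 0.00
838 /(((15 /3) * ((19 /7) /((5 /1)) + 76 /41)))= 240506 /3439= 69.93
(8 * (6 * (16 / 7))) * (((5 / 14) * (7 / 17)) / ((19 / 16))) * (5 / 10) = 15360 / 2261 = 6.79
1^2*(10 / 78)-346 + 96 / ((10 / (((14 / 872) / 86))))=-316113077 / 913965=-345.87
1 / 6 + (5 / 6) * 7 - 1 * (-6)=12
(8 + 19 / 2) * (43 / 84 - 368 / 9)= -706.60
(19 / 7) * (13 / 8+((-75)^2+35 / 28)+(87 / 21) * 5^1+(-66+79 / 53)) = 15156.79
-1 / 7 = -0.14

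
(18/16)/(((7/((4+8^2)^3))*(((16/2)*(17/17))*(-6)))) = -14739/14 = -1052.79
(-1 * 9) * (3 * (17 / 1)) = -459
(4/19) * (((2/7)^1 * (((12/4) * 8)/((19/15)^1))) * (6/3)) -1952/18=-2414512/22743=-106.17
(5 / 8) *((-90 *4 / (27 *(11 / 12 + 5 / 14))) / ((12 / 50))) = -8750 / 321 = -27.26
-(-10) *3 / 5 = 6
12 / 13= 0.92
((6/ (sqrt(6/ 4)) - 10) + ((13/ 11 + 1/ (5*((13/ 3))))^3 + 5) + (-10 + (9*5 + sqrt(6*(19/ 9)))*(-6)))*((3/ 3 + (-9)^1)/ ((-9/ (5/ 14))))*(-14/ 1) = 1331.57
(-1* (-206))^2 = 42436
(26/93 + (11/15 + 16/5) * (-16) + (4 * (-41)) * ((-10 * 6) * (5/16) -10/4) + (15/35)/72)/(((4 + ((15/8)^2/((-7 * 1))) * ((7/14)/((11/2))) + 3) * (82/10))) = 60.01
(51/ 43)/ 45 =17/ 645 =0.03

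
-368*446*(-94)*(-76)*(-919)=1077555467008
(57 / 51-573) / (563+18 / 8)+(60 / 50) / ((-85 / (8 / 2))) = -1026464 / 960925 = -1.07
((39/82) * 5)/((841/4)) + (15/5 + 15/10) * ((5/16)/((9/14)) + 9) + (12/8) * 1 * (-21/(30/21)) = 56959331/2758480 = 20.65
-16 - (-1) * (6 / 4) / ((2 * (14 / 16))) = -106 / 7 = -15.14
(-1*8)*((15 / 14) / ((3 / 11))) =-220 / 7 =-31.43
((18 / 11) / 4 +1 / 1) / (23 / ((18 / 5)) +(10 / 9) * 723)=279 / 160325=0.00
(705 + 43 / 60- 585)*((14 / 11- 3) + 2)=7243 / 220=32.92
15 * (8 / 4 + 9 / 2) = 195 / 2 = 97.50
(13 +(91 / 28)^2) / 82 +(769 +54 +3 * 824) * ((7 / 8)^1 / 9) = 3786053 / 11808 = 320.63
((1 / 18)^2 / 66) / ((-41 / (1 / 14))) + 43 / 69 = 175933273 / 282311568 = 0.62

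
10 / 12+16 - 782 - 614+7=-8233 / 6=-1372.17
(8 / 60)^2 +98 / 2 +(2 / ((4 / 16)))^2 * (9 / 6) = 32629 / 225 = 145.02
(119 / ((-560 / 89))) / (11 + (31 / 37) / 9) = -503829 / 295520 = -1.70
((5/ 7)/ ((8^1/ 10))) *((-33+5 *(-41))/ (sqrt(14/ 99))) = -1275 *sqrt(154)/ 28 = -565.08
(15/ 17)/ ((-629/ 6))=-90/ 10693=-0.01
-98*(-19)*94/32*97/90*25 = 21222145/144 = 147376.01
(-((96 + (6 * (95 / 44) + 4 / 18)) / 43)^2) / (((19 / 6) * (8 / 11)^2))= -467294689 / 121412736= -3.85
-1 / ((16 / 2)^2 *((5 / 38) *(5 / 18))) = -171 / 400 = -0.43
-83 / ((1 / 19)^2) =-29963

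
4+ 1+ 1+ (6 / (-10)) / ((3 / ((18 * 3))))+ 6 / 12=-43 / 10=-4.30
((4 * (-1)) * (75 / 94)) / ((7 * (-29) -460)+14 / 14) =75 / 15557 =0.00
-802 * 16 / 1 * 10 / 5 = -25664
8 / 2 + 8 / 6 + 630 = 1906 / 3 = 635.33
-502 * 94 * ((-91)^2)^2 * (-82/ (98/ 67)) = 181409371802204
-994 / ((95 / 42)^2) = -1753416 / 9025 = -194.28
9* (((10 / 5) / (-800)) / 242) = -9 / 96800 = -0.00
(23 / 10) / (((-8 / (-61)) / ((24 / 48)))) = 1403 / 160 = 8.77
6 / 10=3 / 5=0.60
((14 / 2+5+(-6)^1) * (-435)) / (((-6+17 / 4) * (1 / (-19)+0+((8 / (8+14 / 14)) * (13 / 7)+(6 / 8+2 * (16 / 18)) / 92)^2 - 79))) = -15231153530880 / 778557484373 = -19.56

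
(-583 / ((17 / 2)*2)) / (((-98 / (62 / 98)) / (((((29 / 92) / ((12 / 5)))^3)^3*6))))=512085252386485228515625 / 33146790794105796514597690146816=0.00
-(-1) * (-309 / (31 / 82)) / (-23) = 25338 / 713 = 35.54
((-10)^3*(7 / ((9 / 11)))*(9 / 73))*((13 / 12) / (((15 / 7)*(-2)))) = 266.63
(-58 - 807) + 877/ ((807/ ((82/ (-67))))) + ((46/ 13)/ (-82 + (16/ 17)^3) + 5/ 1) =-120719032967201/ 140147118345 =-861.37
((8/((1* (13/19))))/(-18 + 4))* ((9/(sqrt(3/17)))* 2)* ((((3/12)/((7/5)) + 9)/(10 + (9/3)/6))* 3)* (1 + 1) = -117192* sqrt(51)/4459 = -187.69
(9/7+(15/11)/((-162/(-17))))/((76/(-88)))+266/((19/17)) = 848717/3591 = 236.35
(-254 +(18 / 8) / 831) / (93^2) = -281429 / 9583092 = -0.03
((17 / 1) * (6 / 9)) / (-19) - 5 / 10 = -125 / 114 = -1.10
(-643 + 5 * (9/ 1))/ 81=-598/ 81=-7.38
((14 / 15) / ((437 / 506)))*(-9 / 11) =-84 / 95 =-0.88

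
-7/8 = -0.88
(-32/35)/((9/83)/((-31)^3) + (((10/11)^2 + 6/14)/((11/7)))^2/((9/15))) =-210261869823984/244476021241165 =-0.86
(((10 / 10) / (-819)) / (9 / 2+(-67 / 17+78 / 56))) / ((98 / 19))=-646 / 5325957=-0.00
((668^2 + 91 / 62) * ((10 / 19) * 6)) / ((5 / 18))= 2987925732 / 589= 5072879.00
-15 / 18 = -5 / 6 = -0.83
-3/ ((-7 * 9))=1/ 21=0.05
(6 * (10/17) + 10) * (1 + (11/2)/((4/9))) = 12305/68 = 180.96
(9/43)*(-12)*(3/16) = -81/172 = -0.47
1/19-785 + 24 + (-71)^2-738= 67299/19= 3542.05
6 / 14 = 3 / 7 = 0.43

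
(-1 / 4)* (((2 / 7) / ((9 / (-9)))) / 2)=1 / 28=0.04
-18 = -18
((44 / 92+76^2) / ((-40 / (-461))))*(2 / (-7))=-61247999 / 3220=-19021.12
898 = 898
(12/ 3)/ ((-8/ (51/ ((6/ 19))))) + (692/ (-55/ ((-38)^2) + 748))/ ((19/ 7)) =-80.41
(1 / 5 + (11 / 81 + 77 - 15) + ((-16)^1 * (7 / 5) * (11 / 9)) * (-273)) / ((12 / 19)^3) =2093551993 / 69984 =29914.72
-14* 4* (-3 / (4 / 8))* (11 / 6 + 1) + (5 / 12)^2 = 137113 / 144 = 952.17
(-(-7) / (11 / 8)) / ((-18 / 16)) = -448 / 99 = -4.53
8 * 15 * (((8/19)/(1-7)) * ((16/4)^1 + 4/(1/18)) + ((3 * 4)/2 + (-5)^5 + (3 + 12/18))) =-374480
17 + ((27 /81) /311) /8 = 126889 /7464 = 17.00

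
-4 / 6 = -2 / 3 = -0.67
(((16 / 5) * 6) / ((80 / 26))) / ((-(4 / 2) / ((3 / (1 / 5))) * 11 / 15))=-702 / 11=-63.82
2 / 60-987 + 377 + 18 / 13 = -237347 / 390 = -608.58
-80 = -80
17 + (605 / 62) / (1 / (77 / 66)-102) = 741997 / 43896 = 16.90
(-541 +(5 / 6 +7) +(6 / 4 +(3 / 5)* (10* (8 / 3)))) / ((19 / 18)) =-9282 / 19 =-488.53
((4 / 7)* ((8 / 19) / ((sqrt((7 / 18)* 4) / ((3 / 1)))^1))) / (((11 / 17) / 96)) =235008* sqrt(14) / 10241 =85.86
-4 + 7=3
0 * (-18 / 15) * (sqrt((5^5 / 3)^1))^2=0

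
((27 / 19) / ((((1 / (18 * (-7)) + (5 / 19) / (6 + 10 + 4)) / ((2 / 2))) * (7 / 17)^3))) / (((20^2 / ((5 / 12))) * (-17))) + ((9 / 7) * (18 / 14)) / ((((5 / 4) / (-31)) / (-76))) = 43616313 / 14000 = 3115.45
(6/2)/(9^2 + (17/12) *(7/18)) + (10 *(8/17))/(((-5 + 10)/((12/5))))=687432/299455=2.30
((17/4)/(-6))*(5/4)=-85/96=-0.89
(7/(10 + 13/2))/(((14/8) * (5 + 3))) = 1/33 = 0.03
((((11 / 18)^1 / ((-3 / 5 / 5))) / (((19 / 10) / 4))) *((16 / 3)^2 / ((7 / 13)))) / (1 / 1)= -18304000 / 32319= -566.35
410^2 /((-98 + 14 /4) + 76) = -336200 /37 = -9086.49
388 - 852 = -464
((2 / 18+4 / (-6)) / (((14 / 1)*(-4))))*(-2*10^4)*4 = -50000 / 63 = -793.65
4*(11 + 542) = 2212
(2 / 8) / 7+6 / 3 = 57 / 28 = 2.04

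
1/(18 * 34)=1/612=0.00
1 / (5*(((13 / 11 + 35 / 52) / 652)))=372944 / 5305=70.30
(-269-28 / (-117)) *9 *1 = -31445 / 13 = -2418.85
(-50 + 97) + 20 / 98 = 2313 / 49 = 47.20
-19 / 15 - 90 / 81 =-107 / 45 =-2.38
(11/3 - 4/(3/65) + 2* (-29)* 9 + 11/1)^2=352836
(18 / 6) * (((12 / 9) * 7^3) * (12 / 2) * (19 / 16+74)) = 1237887 / 2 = 618943.50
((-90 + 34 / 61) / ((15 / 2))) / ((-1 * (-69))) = -10912 / 63135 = -0.17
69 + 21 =90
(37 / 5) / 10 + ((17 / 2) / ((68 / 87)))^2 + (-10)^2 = 350409 / 1600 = 219.01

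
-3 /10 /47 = -3 /470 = -0.01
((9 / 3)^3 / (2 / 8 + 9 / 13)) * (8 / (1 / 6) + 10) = 1661.88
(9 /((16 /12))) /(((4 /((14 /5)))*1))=189 /40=4.72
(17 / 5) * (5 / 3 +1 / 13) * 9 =3468 / 65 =53.35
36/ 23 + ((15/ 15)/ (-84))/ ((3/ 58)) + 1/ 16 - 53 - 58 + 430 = 320.40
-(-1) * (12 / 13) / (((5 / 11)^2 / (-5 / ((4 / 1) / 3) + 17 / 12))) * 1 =-3388 / 325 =-10.42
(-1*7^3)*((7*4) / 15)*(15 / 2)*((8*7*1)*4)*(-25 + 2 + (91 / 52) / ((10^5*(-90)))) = 13916196117649 / 562500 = 24739904.21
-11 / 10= -1.10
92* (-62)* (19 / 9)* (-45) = 541880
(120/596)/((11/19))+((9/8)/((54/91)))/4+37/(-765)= 0.77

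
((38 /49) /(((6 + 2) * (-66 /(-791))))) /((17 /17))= 1.16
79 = 79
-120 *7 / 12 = -70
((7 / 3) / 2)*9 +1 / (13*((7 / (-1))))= 1909 / 182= 10.49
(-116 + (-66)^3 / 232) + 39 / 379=-14893948 / 10991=-1355.10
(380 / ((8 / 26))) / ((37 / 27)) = 33345 / 37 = 901.22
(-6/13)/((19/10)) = -0.24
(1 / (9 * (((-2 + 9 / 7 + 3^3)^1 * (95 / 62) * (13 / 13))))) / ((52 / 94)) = 10199 / 2045160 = 0.00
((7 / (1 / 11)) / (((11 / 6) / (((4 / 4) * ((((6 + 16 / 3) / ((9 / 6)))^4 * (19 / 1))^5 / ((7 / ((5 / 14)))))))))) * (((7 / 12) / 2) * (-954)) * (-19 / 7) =13927903286938463994047726552391961526885416960 / 9455962023710944623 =1472922929683311964914812000.00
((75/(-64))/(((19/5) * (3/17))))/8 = -2125/9728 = -0.22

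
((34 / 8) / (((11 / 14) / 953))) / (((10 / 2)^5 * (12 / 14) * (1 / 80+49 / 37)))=117489652 / 81613125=1.44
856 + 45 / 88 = 75373 / 88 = 856.51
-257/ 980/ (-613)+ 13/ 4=976331/ 300370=3.25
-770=-770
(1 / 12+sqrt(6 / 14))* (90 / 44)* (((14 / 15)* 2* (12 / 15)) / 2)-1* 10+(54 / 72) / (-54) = -39151 / 3960+12* sqrt(21) / 55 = -8.89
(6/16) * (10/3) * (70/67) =1.31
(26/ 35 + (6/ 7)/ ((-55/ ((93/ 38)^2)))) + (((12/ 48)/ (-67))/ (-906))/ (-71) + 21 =10374505099975/ 479202712296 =21.65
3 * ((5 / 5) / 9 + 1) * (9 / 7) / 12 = 5 / 14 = 0.36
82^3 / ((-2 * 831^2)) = -275684 / 690561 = -0.40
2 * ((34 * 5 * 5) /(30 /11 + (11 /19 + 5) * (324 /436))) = 9681925 /39144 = 247.34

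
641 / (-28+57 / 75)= -16025 / 681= -23.53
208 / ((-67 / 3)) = -9.31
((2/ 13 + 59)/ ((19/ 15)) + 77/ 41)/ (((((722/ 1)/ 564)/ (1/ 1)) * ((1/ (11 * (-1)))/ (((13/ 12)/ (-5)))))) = 127170109/ 1406095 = 90.44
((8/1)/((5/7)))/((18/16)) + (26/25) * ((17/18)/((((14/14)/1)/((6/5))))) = 11.13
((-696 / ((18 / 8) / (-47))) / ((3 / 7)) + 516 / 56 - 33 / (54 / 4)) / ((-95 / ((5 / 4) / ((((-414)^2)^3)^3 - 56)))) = -4275221 / 1222335084908990876774853479335920835134964320686400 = -0.00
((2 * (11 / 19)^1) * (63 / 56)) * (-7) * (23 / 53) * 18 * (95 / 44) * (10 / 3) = -512.62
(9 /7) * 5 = 45 /7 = 6.43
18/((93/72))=13.94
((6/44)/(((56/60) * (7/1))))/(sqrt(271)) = 45 * sqrt(271)/584276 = 0.00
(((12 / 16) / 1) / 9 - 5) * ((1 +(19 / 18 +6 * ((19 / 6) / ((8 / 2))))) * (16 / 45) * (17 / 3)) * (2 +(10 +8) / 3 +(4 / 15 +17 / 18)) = -40742863 / 65610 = -620.99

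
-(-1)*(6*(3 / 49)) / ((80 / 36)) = 81 / 490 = 0.17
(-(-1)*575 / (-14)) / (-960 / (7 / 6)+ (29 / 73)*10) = 1679 / 33476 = 0.05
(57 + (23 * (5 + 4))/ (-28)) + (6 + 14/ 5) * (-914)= -7993.59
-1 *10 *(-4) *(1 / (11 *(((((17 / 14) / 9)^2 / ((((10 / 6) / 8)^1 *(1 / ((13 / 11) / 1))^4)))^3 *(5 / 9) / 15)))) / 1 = 11149178042312711799811875 / 562359137211758588689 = 19825.73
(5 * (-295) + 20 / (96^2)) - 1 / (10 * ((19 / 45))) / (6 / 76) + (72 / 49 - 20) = -168952075 / 112896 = -1496.53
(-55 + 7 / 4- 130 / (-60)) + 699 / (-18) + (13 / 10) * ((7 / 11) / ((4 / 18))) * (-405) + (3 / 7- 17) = -745757 / 462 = -1614.19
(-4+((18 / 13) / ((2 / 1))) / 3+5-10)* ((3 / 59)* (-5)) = 1710 / 767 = 2.23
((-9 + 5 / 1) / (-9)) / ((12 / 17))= 17 / 27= 0.63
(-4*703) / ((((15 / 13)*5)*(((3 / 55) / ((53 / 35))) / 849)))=-6031337884 / 525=-11488262.64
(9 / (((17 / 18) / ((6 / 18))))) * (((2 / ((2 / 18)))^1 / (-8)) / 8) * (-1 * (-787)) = -191241 / 272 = -703.09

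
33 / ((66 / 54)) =27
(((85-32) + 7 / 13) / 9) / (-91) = -232 / 3549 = -0.07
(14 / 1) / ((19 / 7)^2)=686 / 361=1.90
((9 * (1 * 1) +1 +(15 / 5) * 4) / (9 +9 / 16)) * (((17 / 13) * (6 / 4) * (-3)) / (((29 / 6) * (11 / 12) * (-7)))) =1152 / 2639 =0.44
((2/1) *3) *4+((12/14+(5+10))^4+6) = 151879071/2401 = 63256.59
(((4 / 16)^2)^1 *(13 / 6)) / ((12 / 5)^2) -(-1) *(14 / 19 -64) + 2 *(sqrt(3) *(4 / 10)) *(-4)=-16610273 / 262656 -16 *sqrt(3) / 5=-68.78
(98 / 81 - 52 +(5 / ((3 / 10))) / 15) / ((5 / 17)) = -68408 / 405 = -168.91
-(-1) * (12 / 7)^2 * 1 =144 / 49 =2.94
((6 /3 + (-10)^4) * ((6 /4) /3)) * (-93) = -465093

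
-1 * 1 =-1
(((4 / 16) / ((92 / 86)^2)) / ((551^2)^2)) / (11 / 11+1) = 1849 / 1560314145578528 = 0.00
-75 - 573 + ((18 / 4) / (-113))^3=-7479978777 / 11543176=-648.00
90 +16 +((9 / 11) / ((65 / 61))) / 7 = 531079 / 5005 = 106.11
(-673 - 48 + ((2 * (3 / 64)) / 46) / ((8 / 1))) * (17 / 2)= -144338381 / 23552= -6128.50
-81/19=-4.26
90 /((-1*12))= -15 /2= -7.50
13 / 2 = 6.50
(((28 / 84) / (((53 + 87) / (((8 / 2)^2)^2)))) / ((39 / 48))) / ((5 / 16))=16384 / 6825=2.40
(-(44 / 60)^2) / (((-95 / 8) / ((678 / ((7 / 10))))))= 437536 / 9975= 43.86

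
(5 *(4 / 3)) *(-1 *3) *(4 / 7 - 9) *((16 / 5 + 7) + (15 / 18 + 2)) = 46138 / 21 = 2197.05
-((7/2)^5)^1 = -525.22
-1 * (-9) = 9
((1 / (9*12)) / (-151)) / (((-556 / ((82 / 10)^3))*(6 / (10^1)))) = 68921 / 680043600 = 0.00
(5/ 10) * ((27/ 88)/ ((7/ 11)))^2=729/ 6272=0.12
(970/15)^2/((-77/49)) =-263452/99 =-2661.13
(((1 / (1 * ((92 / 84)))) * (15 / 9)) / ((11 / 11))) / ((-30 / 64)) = -224 / 69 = -3.25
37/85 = 0.44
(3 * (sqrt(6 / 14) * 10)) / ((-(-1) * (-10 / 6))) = -18 * sqrt(21) / 7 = -11.78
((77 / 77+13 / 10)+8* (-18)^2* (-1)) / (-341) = 25897 / 3410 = 7.59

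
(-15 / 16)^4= 50625 / 65536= 0.77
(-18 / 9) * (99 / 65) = -198 / 65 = -3.05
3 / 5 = 0.60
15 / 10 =3 / 2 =1.50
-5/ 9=-0.56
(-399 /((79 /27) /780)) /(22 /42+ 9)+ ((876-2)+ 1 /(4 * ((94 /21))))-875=-11169.41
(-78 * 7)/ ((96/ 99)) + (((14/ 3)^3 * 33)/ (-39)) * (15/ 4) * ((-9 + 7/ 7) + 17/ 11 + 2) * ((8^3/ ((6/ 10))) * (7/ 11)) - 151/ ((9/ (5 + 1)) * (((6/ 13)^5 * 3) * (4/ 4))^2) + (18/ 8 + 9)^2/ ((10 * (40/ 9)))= 88014277528120873/ 116729952768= 753999.08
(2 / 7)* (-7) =-2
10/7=1.43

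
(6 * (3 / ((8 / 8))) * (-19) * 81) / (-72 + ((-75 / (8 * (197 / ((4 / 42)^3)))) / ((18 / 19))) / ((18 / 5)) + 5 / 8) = 10916639942544 / 28127041639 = 388.12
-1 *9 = -9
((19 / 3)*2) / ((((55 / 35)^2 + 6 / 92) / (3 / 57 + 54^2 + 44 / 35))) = 1249367084 / 85695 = 14579.23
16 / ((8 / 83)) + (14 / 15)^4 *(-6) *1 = 2724418 / 16875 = 161.45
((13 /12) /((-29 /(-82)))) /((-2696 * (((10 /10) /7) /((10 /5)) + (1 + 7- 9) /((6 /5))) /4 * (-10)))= -3731 /6254720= -0.00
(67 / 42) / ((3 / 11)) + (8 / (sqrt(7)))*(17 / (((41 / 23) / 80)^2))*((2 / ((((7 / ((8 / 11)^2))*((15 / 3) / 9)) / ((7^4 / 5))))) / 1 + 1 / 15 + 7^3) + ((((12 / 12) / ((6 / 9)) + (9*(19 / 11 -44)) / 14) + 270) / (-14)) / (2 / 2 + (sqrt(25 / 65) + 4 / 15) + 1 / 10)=-1722613433 / 168358806 + 8465850*sqrt(65) / 9353267 + 79172712108032*sqrt(7) / 4271421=49040189.28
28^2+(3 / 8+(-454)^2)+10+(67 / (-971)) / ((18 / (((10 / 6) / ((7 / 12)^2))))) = 236270108131 / 1141896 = 206910.36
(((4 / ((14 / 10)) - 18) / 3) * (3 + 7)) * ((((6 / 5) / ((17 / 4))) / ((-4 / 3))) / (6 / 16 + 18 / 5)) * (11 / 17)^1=3520 / 2023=1.74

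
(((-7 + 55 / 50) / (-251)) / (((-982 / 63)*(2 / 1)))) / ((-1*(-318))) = -1239 / 522541840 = -0.00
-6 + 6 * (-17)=-108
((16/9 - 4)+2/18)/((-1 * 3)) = 19/27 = 0.70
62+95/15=205/3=68.33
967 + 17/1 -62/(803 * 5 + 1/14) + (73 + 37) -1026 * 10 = -515230894/56211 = -9166.02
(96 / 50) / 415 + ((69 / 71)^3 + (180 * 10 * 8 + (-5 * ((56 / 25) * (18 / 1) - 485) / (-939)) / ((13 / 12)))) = 217558088292121507 / 15109526037125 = 14398.74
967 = 967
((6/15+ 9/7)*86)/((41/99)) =502326/1435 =350.05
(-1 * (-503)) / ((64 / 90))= 22635 / 32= 707.34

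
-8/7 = -1.14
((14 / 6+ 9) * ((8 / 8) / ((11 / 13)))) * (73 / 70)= 13.97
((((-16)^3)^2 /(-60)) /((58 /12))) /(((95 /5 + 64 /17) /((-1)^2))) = -2541.32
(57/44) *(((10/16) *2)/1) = 285/176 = 1.62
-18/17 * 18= -324/17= -19.06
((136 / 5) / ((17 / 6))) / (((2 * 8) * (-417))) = -1 / 695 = -0.00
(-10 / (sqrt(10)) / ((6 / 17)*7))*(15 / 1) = -85*sqrt(10) / 14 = -19.20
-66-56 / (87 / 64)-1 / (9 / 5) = -28123 / 261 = -107.75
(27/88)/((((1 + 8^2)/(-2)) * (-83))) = 27/237380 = 0.00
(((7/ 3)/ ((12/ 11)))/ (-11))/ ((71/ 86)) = -301/ 1278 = -0.24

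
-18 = -18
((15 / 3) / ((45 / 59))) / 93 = 59 / 837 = 0.07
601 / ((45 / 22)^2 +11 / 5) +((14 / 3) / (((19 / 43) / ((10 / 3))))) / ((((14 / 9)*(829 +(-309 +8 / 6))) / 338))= 12488904425 / 114770621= 108.82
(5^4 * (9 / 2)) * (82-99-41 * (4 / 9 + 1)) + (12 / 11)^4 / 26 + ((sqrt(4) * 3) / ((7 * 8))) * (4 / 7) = -1999328127844 / 9326317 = -214374.88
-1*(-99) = 99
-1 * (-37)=37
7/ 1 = 7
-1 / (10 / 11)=-11 / 10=-1.10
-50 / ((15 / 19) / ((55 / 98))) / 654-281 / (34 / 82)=-1107694723 / 1634346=-677.76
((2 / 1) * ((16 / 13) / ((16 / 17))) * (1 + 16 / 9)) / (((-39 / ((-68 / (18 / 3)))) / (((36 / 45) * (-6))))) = -46240 / 4563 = -10.13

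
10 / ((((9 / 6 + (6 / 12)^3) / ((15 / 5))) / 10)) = 2400 / 13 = 184.62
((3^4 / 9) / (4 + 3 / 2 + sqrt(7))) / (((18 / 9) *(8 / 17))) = 561 / 248 - 51 *sqrt(7) / 124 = 1.17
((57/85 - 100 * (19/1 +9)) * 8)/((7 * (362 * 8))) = -237943/215390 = -1.10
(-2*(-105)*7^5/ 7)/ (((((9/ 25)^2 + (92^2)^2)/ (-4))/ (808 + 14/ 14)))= -1019764725000/ 44774560081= -22.78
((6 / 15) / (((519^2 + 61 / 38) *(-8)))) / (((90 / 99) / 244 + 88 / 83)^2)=-117864989462 / 718800267885661295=-0.00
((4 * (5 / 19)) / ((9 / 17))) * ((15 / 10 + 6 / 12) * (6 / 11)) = 1360 / 627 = 2.17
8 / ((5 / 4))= 32 / 5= 6.40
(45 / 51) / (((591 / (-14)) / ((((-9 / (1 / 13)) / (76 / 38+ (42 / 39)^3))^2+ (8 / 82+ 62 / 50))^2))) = -32173985542980373289151764607 / 913416921366469206949000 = -35223.77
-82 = -82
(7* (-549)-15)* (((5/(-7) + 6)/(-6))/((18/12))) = 47582/21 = 2265.81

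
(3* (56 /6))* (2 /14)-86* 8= -684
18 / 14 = 9 / 7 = 1.29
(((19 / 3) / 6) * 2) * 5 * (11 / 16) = 1045 / 144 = 7.26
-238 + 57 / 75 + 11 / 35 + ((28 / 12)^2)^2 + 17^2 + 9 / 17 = 19819151 / 240975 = 82.25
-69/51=-23/17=-1.35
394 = 394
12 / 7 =1.71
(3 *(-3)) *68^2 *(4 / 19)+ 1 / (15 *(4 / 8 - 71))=-352071398 / 40185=-8761.26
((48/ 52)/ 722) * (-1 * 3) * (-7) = 126/ 4693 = 0.03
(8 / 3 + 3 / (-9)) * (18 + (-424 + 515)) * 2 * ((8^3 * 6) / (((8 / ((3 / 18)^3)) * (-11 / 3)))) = -246.63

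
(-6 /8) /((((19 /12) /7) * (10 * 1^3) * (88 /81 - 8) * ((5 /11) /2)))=8019 /38000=0.21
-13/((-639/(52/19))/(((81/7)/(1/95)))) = 30420/497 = 61.21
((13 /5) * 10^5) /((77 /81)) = 21060000 /77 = 273506.49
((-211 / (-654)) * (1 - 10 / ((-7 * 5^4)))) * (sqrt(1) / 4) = 185047 / 2289000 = 0.08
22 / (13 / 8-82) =-176 / 643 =-0.27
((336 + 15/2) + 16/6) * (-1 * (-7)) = 2423.17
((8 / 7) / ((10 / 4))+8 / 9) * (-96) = -129.22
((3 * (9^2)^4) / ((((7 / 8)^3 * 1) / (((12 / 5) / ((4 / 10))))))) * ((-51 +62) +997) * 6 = 342764853755904 / 49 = 6995201097059.27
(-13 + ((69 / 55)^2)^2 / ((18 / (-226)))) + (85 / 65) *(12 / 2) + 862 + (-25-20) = 92875918389 / 118958125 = 780.74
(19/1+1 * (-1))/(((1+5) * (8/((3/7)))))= 9/56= 0.16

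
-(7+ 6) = -13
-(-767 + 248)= 519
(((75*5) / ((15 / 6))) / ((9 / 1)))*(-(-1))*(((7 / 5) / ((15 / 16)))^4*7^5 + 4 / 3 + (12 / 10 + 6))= 5289767976704 / 3796875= 1393189.92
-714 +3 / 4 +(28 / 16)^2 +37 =-10771 / 16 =-673.19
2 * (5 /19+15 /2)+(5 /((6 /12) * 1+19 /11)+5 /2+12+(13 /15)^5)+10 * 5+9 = 129744850691 /1413956250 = 91.76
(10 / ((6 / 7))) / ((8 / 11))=16.04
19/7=2.71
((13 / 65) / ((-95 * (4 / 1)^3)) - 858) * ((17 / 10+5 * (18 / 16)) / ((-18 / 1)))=7642377893 / 21888000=349.16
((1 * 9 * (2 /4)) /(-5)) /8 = -9 /80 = -0.11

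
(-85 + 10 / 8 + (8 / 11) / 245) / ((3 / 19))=-5717689 / 10780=-530.40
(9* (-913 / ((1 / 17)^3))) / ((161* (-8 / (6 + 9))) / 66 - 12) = 19983209895 / 6584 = 3035116.93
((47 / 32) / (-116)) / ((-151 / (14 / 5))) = 329 / 1401280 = 0.00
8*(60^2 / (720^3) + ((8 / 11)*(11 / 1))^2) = 6635521 / 12960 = 512.00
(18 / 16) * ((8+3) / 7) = 99 / 56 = 1.77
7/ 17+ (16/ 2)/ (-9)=-73/ 153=-0.48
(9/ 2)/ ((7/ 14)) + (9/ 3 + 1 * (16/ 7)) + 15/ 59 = 6005/ 413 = 14.54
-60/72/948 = -5/5688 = -0.00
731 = 731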